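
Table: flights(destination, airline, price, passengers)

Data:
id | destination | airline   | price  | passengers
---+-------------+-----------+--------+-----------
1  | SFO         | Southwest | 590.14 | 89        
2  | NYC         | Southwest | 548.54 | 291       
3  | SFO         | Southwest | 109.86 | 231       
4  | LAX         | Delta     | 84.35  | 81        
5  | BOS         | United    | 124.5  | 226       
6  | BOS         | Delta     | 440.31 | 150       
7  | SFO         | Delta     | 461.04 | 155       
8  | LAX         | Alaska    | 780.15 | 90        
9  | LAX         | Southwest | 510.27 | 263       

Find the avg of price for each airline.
SELECT airline, AVG(price) as result
FROM flights
GROUP BY airline

Result:
  Alaska: 780.15
  Delta: 328.57
  Southwest: 439.70
  United: 124.50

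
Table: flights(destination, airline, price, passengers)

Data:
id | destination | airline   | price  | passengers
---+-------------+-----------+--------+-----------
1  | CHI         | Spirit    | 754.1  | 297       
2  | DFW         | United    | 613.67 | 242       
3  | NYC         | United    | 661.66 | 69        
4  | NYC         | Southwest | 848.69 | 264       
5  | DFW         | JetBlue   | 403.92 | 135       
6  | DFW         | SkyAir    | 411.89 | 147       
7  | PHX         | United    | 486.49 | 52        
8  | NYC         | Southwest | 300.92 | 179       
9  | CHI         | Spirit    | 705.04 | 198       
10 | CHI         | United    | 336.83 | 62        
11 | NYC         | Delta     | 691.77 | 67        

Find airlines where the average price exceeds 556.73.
SELECT airline, AVG(price)
FROM flights
GROUP BY airline
HAVING AVG(price) > 556.73

Result:
  Delta: avg=691.77
  Southwest: avg=574.81
  Spirit: avg=729.57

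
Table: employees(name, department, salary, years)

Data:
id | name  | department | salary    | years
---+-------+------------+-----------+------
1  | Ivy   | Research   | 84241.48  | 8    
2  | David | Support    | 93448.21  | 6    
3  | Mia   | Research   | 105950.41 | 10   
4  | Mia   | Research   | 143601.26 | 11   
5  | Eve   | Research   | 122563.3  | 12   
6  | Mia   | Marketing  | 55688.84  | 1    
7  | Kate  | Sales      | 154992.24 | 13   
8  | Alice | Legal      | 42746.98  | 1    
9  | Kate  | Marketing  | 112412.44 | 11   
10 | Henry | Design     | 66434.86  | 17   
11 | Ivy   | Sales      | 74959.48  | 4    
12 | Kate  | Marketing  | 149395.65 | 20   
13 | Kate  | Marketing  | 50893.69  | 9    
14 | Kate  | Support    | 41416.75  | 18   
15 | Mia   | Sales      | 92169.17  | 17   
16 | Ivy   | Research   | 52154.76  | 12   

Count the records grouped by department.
SELECT department, COUNT(*) as count
FROM employees
GROUP BY department

Result:
  Design: 1
  Legal: 1
  Marketing: 4
  Research: 5
  Sales: 3
  Support: 2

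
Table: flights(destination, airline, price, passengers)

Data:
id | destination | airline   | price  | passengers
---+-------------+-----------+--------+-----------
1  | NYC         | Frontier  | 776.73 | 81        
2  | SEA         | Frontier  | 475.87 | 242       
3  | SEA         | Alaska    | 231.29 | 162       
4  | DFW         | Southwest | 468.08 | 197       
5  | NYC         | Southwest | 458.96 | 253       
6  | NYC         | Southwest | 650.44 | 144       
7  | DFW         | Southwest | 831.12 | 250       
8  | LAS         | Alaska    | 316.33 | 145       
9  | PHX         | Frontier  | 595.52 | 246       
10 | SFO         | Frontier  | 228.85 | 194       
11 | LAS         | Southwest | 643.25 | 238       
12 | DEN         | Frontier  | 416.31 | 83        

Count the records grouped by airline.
SELECT airline, COUNT(*) as count
FROM flights
GROUP BY airline

Result:
  Alaska: 2
  Frontier: 5
  Southwest: 5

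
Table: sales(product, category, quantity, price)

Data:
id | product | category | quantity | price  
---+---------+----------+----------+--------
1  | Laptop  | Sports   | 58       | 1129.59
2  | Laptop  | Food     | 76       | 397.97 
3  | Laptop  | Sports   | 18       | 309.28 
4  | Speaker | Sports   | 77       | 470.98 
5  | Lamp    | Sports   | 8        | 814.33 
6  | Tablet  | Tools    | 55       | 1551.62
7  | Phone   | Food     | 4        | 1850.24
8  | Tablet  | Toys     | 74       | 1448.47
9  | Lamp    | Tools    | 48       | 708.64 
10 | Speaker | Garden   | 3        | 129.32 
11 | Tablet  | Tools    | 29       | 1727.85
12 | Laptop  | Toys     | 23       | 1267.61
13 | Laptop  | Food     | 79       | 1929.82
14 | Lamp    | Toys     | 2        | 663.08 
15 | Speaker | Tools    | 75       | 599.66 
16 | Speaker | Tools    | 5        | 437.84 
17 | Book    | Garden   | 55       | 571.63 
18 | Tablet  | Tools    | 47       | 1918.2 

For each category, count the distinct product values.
SELECT category, COUNT(DISTINCT product)
FROM sales
GROUP BY category

Result:
  Food: 2 distinct
  Garden: 2 distinct
  Sports: 3 distinct
  Tools: 3 distinct
  Toys: 3 distinct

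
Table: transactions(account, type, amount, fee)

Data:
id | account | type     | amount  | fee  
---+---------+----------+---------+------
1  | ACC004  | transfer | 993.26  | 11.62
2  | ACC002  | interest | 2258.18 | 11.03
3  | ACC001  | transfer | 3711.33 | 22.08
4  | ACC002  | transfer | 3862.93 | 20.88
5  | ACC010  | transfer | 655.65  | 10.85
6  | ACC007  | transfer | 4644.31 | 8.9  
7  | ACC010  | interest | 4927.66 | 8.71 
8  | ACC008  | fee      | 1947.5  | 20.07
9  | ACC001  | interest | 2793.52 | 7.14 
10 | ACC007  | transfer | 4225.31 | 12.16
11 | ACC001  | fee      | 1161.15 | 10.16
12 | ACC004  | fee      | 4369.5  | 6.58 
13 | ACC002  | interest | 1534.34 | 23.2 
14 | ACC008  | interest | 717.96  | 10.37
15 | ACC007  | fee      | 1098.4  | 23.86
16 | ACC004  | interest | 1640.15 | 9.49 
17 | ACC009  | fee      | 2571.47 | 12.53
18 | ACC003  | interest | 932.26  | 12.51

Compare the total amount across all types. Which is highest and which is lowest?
SELECT type, SUM(amount)
FROM transactions
GROUP BY type
ORDER BY SUM(amount)

All groups:
  fee: 11148.02
  interest: 14804.07
  transfer: 18092.79

Highest: transfer (18092.79)
Lowest: fee (11148.02)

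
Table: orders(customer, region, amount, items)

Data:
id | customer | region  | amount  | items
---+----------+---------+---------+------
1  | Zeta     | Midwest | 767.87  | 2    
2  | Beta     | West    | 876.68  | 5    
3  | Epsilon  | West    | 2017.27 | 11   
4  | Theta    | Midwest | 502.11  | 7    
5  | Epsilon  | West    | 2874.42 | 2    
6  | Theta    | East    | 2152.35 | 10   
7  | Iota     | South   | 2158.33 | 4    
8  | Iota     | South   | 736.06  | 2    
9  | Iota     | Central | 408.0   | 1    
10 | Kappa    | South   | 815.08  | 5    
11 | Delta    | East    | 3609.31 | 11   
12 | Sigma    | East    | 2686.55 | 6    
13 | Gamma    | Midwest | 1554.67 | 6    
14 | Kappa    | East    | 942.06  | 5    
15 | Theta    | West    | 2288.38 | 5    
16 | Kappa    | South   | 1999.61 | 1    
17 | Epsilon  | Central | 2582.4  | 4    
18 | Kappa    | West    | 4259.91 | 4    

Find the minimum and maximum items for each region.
SELECT region, MIN(items), MAX(items)
FROM orders
GROUP BY region

Result:
  Central: min=1, max=4
  East: min=5, max=11
  Midwest: min=2, max=7
  South: min=1, max=5
  West: min=2, max=11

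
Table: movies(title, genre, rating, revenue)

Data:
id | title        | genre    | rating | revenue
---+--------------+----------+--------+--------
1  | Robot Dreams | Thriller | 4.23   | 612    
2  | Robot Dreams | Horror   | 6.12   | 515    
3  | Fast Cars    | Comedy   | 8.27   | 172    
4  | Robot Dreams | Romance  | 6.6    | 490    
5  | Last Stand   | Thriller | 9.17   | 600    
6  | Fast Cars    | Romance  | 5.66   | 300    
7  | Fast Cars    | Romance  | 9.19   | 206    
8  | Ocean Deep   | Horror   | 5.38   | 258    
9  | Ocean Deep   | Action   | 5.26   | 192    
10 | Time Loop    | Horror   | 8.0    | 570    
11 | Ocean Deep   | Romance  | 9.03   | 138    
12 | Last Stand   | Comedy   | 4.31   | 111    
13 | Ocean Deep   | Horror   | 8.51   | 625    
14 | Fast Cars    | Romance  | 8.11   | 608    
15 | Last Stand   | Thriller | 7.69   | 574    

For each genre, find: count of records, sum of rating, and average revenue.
SELECT genre,
       COUNT(*) as cnt,
       SUM(rating) as total_rating,
       AVG(revenue) as avg_revenue
FROM movies
GROUP BY genre

Result:
  Action: 1 records, 5.26 total rating, 192.00 avg revenue
  Comedy: 2 records, 12.58 total rating, 141.50 avg revenue
  Horror: 4 records, 28.01 total rating, 492.00 avg revenue
  Romance: 5 records, 38.59 total rating, 348.40 avg revenue
  Thriller: 3 records, 21.09 total rating, 595.33 avg revenue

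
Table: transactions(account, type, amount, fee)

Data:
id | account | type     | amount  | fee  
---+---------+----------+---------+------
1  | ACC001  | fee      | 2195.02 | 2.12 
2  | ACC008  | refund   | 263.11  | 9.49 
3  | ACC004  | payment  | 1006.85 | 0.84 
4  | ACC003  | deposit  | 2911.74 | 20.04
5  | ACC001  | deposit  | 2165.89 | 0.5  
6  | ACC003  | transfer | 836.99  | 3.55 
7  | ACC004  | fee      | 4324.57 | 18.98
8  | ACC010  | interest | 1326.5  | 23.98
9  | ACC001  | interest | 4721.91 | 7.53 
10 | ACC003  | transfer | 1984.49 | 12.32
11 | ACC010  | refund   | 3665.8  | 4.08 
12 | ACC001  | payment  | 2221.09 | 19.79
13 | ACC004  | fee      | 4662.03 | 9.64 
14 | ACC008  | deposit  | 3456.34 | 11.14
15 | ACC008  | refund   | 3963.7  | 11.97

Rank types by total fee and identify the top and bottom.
SELECT type, SUM(fee)
FROM transactions
GROUP BY type
ORDER BY SUM(fee)

All groups:
  transfer: 15.87
  payment: 20.63
  refund: 25.54
  fee: 30.74
  interest: 31.51
  deposit: 31.68

Highest: deposit (31.68)
Lowest: transfer (15.87)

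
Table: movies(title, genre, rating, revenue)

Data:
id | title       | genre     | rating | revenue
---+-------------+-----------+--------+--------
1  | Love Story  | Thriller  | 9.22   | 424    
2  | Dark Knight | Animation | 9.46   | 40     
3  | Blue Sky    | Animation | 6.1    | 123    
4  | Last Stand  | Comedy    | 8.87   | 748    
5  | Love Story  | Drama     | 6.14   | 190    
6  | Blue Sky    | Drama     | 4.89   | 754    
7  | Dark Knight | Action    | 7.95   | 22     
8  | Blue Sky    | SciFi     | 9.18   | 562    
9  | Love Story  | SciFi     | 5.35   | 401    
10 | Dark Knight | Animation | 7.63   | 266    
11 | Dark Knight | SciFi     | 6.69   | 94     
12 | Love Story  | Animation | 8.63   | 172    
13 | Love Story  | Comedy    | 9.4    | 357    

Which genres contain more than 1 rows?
SELECT genre, COUNT(*) as cnt
FROM movies
GROUP BY genre
HAVING COUNT(*) > 1

Result:
  Animation: 4
  Comedy: 2
  Drama: 2
  SciFi: 3

Note: HAVING filters groups after aggregation, WHERE filters rows before.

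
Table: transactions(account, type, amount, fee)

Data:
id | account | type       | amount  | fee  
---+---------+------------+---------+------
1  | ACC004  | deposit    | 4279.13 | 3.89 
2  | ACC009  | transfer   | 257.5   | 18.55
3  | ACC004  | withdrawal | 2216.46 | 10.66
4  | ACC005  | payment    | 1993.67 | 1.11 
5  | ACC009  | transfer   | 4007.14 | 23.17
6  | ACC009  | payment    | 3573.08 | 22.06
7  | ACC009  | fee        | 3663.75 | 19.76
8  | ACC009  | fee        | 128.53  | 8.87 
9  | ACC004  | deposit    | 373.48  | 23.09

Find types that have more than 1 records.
SELECT type, COUNT(*) as cnt
FROM transactions
GROUP BY type
HAVING COUNT(*) > 1

Result:
  deposit: 2
  fee: 2
  payment: 2
  transfer: 2

Note: HAVING filters groups after aggregation, WHERE filters rows before.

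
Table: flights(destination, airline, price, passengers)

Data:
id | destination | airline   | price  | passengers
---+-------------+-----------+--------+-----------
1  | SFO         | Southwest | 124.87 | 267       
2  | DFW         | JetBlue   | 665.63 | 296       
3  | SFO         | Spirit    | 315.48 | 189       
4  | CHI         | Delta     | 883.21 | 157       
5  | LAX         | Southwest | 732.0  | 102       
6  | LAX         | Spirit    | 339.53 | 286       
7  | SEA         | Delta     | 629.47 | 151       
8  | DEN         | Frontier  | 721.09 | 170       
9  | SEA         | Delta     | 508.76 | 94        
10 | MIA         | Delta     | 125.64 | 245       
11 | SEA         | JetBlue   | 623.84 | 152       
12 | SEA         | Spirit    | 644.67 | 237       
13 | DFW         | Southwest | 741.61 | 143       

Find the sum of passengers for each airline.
SELECT airline, SUM(passengers) as result
FROM flights
GROUP BY airline

Result:
  Delta: 647
  Frontier: 170
  JetBlue: 448
  Southwest: 512
  Spirit: 712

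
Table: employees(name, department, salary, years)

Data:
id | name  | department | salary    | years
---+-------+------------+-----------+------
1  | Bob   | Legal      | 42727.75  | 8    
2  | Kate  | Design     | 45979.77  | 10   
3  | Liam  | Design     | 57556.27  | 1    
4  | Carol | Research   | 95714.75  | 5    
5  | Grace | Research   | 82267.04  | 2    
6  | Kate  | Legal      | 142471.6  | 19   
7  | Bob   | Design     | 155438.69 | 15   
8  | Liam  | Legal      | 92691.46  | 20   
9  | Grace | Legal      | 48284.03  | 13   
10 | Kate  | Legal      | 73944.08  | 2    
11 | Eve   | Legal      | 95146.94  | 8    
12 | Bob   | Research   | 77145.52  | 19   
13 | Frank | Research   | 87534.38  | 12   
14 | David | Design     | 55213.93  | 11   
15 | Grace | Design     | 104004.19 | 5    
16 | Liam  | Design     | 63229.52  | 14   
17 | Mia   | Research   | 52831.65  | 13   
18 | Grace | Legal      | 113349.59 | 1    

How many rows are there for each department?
SELECT department, COUNT(*) as count
FROM employees
GROUP BY department

Result:
  Design: 6
  Legal: 7
  Research: 5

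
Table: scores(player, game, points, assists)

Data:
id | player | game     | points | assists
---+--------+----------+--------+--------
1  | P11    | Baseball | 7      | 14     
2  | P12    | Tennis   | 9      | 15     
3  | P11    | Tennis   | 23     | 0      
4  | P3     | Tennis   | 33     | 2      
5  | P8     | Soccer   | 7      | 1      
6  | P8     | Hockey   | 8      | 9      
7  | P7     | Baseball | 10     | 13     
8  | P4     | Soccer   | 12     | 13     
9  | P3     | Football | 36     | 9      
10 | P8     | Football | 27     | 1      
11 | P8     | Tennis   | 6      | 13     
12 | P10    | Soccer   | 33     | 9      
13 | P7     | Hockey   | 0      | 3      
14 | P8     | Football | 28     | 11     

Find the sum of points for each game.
SELECT game, SUM(points) as result
FROM scores
GROUP BY game

Result:
  Baseball: 17
  Football: 91
  Hockey: 8
  Soccer: 52
  Tennis: 71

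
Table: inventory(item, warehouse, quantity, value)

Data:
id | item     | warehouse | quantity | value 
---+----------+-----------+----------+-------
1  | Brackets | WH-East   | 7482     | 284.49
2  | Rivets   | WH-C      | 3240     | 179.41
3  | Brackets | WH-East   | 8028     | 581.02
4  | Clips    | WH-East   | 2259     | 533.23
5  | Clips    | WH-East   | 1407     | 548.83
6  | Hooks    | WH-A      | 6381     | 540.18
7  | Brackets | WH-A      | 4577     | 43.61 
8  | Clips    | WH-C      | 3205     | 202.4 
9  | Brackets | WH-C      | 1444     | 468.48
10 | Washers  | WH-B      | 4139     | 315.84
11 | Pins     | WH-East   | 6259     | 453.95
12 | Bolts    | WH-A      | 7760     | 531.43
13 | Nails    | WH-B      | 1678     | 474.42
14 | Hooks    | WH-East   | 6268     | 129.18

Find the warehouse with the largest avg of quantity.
SELECT warehouse, AVG(quantity) as val
FROM inventory
GROUP BY warehouse
ORDER BY val DESC
LIMIT 1

Result: WH-A with avg(quantity) = 6239.33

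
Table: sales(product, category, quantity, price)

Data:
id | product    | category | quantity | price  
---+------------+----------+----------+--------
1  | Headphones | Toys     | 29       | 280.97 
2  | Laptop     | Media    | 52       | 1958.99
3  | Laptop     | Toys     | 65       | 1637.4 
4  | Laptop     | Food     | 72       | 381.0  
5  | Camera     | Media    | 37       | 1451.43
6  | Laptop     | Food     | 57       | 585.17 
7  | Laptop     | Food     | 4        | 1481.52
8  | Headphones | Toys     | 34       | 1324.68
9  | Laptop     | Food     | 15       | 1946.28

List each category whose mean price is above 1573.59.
SELECT category, AVG(price)
FROM sales
GROUP BY category
HAVING AVG(price) > 1573.59

Result:
  Media: avg=1705.21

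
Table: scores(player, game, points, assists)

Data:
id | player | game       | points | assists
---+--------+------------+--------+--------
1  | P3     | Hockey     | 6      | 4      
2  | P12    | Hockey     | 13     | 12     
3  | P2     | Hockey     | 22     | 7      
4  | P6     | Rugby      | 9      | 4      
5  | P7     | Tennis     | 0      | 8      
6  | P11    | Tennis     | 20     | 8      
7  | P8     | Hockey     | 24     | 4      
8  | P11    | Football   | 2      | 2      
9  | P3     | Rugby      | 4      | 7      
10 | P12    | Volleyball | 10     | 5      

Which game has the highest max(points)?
SELECT game, MAX(points) as val
FROM scores
GROUP BY game
ORDER BY val DESC
LIMIT 1

Result: Hockey with max(points) = 24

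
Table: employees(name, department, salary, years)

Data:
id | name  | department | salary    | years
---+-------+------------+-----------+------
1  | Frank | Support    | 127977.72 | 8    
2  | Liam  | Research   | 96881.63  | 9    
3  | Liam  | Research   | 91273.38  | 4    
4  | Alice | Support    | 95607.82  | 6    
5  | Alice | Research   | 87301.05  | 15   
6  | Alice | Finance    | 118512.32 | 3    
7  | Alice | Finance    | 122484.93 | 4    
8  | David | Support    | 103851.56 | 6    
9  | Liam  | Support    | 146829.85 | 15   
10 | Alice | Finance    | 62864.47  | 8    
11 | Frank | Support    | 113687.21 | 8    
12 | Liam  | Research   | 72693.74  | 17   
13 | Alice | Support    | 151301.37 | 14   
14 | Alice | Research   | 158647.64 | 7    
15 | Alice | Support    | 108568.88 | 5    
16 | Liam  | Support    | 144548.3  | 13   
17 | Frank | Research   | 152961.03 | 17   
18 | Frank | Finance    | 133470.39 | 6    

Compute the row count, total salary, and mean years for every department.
SELECT department,
       COUNT(*) as cnt,
       SUM(salary) as total_salary,
       AVG(years) as avg_years
FROM employees
GROUP BY department

Result:
  Finance: 4 records, 437332.11 total salary, 5.25 avg years
  Research: 6 records, 659758.47 total salary, 11.50 avg years
  Support: 8 records, 992372.71 total salary, 9.38 avg years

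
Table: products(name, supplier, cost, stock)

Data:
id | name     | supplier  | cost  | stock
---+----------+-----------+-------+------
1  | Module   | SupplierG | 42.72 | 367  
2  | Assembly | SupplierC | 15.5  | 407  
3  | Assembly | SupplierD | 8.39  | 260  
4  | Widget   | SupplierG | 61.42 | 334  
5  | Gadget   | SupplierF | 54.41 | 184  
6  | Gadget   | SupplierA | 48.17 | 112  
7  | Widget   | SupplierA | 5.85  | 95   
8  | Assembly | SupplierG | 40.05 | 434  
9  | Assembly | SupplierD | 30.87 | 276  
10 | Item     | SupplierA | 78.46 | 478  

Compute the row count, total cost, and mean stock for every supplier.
SELECT supplier,
       COUNT(*) as cnt,
       SUM(cost) as total_cost,
       AVG(stock) as avg_stock
FROM products
GROUP BY supplier

Result:
  SupplierA: 3 records, 132.48 total cost, 228.33 avg stock
  SupplierC: 1 records, 15.50 total cost, 407.00 avg stock
  SupplierD: 2 records, 39.26 total cost, 268.00 avg stock
  SupplierF: 1 records, 54.41 total cost, 184.00 avg stock
  SupplierG: 3 records, 144.19 total cost, 378.33 avg stock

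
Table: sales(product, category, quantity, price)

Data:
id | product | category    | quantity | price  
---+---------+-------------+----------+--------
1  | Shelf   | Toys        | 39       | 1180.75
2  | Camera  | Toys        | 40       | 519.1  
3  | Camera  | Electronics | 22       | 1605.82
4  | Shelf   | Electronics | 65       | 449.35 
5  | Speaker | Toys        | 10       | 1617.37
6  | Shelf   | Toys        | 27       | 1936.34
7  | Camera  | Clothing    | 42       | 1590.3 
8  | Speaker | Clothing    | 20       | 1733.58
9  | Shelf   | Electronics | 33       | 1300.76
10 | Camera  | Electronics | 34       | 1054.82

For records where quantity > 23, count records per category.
SELECT category, COUNT(*)
FROM sales
WHERE quantity > 23
GROUP BY category

Note: WHERE filters rows before grouping.

Result:
  Clothing: 1
  Electronics: 3
  Toys: 3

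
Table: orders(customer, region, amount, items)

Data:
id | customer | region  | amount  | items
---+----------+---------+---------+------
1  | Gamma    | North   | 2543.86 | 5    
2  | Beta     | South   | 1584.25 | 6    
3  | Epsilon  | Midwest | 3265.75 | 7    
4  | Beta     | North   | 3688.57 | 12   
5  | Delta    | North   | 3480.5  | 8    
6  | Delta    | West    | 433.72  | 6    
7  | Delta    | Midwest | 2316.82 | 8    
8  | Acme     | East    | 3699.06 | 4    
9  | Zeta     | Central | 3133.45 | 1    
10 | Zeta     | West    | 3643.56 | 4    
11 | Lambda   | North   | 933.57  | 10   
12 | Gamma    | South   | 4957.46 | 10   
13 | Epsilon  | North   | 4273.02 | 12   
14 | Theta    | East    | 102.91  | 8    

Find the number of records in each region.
SELECT region, COUNT(*) as count
FROM orders
GROUP BY region

Result:
  Central: 1
  East: 2
  Midwest: 2
  North: 5
  South: 2
  West: 2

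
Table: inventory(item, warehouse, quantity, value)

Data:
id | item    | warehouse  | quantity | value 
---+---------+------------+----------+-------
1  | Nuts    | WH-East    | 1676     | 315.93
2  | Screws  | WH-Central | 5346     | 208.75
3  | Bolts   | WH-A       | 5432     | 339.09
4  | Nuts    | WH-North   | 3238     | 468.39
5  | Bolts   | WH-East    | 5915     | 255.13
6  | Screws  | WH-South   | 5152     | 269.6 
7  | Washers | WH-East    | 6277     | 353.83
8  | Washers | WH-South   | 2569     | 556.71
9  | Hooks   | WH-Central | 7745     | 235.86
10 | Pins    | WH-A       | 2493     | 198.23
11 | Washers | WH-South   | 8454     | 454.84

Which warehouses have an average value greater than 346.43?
SELECT warehouse, AVG(value)
FROM inventory
GROUP BY warehouse
HAVING AVG(value) > 346.43

Result:
  WH-North: avg=468.39
  WH-South: avg=427.05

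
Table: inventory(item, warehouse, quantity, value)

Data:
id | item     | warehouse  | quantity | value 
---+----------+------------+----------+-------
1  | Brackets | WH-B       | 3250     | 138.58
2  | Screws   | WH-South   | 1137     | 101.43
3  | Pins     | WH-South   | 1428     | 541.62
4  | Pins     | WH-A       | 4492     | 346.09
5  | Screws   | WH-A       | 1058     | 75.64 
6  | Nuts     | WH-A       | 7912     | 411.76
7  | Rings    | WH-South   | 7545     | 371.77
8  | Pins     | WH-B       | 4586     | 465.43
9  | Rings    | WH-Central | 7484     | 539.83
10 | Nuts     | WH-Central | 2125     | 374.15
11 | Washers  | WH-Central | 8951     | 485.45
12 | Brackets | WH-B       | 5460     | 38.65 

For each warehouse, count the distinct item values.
SELECT warehouse, COUNT(DISTINCT item)
FROM inventory
GROUP BY warehouse

Result:
  WH-A: 3 distinct
  WH-B: 2 distinct
  WH-Central: 3 distinct
  WH-South: 3 distinct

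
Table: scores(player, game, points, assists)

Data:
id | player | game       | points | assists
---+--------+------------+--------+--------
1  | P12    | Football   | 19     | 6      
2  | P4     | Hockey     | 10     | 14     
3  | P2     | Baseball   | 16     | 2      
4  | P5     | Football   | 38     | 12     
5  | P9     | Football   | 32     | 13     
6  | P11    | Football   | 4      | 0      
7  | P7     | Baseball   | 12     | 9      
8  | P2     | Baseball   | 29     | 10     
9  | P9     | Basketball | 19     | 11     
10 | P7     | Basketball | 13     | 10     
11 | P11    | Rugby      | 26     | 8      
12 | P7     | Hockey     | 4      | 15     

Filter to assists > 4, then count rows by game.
SELECT game, COUNT(*)
FROM scores
WHERE assists > 4
GROUP BY game

Note: WHERE filters rows before grouping.

Result:
  Baseball: 2
  Basketball: 2
  Football: 3
  Hockey: 2
  Rugby: 1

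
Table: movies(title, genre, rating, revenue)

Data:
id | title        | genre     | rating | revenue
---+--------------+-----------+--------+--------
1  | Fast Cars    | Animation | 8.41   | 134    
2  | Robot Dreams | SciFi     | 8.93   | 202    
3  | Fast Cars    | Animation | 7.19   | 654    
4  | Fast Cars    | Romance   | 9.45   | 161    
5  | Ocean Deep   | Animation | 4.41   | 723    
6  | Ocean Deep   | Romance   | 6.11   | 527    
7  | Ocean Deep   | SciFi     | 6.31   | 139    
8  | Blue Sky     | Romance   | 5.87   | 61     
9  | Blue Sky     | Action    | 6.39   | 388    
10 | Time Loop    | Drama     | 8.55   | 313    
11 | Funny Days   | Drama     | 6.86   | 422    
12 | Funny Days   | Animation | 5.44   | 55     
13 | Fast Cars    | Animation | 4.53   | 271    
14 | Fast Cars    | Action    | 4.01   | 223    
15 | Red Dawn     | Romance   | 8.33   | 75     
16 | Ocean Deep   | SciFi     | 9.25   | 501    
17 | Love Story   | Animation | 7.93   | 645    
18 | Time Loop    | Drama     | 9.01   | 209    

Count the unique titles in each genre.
SELECT genre, COUNT(DISTINCT title)
FROM movies
GROUP BY genre

Result:
  Action: 2 distinct
  Animation: 4 distinct
  Drama: 2 distinct
  Romance: 4 distinct
  SciFi: 2 distinct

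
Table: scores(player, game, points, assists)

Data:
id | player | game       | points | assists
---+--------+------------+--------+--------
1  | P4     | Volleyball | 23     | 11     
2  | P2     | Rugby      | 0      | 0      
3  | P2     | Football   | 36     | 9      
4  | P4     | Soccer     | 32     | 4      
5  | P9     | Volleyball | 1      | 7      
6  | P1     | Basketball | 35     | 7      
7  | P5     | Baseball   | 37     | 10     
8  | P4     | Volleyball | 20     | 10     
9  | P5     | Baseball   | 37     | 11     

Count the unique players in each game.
SELECT game, COUNT(DISTINCT player)
FROM scores
GROUP BY game

Result:
  Baseball: 1 distinct
  Basketball: 1 distinct
  Football: 1 distinct
  Rugby: 1 distinct
  Soccer: 1 distinct
  Volleyball: 2 distinct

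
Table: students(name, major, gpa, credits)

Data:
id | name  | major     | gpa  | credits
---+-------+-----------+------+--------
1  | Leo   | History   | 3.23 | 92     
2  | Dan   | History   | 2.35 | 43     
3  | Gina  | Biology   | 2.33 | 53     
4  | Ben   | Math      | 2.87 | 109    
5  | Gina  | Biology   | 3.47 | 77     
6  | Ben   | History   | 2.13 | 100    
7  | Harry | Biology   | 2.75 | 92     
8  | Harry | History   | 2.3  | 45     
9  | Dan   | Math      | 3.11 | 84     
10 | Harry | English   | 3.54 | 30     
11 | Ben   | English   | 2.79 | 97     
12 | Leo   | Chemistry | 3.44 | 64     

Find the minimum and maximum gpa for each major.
SELECT major, MIN(gpa), MAX(gpa)
FROM students
GROUP BY major

Result:
  Biology: min=2.33, max=3.47
  Chemistry: min=3.44, max=3.44
  English: min=2.79, max=3.54
  History: min=2.13, max=3.23
  Math: min=2.87, max=3.11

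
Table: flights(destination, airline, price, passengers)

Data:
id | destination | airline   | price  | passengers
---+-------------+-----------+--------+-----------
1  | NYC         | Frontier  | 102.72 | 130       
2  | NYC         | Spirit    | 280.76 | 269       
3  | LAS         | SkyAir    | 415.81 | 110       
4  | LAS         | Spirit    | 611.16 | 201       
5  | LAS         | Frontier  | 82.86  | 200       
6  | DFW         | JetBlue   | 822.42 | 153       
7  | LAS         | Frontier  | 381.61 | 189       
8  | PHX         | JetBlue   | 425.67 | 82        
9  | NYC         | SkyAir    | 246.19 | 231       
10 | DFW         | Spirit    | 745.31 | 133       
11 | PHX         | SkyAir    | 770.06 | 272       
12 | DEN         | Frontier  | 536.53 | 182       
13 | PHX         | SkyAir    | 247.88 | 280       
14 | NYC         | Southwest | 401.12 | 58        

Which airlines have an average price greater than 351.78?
SELECT airline, AVG(price)
FROM flights
GROUP BY airline
HAVING AVG(price) > 351.78

Result:
  JetBlue: avg=624.05
  SkyAir: avg=419.99
  Southwest: avg=401.12
  Spirit: avg=545.74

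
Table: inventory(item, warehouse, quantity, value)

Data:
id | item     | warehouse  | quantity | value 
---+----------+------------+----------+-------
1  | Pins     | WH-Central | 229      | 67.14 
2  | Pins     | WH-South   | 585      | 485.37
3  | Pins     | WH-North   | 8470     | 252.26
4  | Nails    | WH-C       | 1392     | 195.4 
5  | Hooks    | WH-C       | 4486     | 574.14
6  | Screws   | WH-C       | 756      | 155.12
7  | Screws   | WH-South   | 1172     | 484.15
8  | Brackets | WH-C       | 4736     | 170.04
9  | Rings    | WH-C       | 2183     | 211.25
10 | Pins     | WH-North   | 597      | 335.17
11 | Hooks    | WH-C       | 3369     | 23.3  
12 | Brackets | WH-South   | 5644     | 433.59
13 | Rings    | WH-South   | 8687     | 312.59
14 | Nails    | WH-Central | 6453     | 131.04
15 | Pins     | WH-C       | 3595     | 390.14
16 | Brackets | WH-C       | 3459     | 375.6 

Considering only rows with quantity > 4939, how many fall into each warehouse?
SELECT warehouse, COUNT(*)
FROM inventory
WHERE quantity > 4939
GROUP BY warehouse

Note: WHERE filters rows before grouping.

Result:
  WH-Central: 1
  WH-North: 1
  WH-South: 2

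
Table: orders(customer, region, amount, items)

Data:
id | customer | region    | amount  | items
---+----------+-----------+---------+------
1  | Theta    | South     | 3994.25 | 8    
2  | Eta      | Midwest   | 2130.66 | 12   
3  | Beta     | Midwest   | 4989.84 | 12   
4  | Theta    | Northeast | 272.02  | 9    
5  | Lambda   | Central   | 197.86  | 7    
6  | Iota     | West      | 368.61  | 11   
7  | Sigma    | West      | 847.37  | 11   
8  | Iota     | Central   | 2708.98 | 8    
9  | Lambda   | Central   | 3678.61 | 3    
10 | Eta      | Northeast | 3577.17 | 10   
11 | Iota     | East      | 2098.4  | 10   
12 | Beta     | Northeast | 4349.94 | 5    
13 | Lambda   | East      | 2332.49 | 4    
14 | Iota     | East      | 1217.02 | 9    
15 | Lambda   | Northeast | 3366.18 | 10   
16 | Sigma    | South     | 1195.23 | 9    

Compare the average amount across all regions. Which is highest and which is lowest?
SELECT region, AVG(amount)
FROM orders
GROUP BY region
ORDER BY AVG(amount)

All groups:
  West: 607.99
  East: 1882.64
  Central: 2195.15
  South: 2594.74
  Northeast: 2891.33
  Midwest: 3560.25

Highest: Midwest (3560.25)
Lowest: West (607.99)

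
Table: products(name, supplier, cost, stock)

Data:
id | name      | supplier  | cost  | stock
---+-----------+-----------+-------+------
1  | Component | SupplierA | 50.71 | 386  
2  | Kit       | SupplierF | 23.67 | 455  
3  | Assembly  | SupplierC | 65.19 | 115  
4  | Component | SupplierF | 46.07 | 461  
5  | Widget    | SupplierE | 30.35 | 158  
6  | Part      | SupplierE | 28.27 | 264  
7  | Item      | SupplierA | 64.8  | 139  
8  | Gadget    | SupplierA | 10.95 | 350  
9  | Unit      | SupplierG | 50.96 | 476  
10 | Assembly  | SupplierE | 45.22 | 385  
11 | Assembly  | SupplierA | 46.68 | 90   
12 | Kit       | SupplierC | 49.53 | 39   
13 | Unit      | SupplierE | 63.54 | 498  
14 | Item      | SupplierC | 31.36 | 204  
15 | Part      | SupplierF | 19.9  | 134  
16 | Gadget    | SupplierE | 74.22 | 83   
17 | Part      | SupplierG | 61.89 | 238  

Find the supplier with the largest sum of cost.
SELECT supplier, SUM(cost) as val
FROM products
GROUP BY supplier
ORDER BY val DESC
LIMIT 1

Result: SupplierE with sum(cost) = 241.60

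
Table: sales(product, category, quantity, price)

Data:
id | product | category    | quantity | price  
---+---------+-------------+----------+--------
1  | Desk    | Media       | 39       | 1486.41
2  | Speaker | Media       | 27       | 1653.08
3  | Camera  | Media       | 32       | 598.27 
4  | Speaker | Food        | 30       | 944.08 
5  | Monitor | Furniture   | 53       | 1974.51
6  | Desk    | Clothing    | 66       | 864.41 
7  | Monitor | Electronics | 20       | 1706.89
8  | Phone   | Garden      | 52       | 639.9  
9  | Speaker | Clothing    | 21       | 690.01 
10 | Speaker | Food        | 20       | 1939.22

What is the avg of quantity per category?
SELECT category, AVG(quantity) as result
FROM sales
GROUP BY category

Result:
  Clothing: 43.50
  Electronics: 20.00
  Food: 25.00
  Furniture: 53.00
  Garden: 52.00
  Media: 32.67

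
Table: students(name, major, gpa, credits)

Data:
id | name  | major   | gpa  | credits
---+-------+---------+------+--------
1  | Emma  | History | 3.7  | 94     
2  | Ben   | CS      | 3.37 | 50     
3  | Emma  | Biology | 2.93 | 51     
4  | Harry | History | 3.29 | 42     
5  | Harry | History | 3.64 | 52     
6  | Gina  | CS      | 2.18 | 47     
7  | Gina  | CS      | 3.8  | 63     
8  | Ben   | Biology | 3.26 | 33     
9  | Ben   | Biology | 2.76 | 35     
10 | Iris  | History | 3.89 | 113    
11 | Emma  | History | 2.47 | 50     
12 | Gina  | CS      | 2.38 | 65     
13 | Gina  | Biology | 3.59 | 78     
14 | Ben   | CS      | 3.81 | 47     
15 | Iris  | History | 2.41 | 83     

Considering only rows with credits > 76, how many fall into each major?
SELECT major, COUNT(*)
FROM students
WHERE credits > 76
GROUP BY major

Note: WHERE filters rows before grouping.

Result:
  Biology: 1
  History: 3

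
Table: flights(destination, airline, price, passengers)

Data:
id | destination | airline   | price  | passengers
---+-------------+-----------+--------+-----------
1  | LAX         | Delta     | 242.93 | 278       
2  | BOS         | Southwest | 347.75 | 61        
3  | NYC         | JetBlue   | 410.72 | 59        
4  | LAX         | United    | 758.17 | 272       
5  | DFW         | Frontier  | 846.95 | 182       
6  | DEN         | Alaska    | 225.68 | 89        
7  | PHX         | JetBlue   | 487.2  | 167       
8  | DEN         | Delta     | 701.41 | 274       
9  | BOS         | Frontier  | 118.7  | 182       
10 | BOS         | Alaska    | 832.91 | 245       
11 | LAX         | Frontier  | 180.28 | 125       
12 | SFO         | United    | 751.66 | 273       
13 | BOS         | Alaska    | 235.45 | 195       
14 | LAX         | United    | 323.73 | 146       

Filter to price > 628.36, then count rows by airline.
SELECT airline, COUNT(*)
FROM flights
WHERE price > 628.36
GROUP BY airline

Note: WHERE filters rows before grouping.

Result:
  Alaska: 1
  Delta: 1
  Frontier: 1
  United: 2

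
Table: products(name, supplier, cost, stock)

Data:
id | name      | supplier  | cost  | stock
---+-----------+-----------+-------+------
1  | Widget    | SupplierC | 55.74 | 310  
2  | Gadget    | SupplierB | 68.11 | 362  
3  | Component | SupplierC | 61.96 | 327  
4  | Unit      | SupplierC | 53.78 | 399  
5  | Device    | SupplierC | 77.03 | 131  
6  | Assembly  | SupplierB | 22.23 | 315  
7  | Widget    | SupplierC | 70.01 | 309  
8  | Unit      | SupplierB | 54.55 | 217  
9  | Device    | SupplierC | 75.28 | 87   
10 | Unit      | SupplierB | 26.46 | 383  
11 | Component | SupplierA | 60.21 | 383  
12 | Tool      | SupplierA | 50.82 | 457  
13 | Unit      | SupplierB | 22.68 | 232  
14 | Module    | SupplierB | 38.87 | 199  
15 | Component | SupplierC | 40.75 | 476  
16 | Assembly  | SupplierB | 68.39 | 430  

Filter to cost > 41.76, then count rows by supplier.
SELECT supplier, COUNT(*)
FROM products
WHERE cost > 41.76
GROUP BY supplier

Note: WHERE filters rows before grouping.

Result:
  SupplierA: 2
  SupplierB: 3
  SupplierC: 6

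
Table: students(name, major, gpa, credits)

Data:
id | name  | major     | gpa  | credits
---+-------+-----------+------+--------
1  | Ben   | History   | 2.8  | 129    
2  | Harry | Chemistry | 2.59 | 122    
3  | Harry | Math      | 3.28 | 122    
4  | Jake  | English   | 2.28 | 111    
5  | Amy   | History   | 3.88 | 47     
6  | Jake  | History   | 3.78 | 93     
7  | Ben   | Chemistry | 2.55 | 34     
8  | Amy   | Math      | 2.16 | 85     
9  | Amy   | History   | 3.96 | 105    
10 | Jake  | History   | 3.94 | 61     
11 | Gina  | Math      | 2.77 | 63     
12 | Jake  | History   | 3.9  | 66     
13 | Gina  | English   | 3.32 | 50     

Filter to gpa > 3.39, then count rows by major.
SELECT major, COUNT(*)
FROM students
WHERE gpa > 3.39
GROUP BY major

Note: WHERE filters rows before grouping.

Result:
  History: 5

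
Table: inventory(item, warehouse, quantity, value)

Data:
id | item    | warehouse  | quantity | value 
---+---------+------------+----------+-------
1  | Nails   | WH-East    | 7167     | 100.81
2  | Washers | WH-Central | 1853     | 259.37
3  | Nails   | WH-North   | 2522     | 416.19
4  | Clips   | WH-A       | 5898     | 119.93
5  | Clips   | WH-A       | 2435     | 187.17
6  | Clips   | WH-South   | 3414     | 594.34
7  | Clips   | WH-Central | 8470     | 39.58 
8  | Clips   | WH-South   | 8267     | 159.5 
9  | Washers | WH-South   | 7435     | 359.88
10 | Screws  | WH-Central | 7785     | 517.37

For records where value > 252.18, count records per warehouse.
SELECT warehouse, COUNT(*)
FROM inventory
WHERE value > 252.18
GROUP BY warehouse

Note: WHERE filters rows before grouping.

Result:
  WH-Central: 2
  WH-North: 1
  WH-South: 2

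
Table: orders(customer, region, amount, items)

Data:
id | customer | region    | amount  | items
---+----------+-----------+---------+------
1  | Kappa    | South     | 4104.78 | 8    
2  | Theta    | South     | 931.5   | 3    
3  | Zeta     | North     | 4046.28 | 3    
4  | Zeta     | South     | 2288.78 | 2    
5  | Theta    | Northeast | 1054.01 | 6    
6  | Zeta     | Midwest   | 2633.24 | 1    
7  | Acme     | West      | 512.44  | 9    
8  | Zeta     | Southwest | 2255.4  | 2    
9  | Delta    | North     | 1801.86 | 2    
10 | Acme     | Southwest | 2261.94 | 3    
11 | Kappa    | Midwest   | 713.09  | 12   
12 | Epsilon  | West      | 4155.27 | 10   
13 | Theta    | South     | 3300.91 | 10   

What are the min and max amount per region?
SELECT region, MIN(amount), MAX(amount)
FROM orders
GROUP BY region

Result:
  Midwest: min=713.09, max=2633.24
  North: min=1801.86, max=4046.28
  Northeast: min=1054.01, max=1054.01
  South: min=931.50, max=4104.78
  Southwest: min=2255.40, max=2261.94
  West: min=512.44, max=4155.27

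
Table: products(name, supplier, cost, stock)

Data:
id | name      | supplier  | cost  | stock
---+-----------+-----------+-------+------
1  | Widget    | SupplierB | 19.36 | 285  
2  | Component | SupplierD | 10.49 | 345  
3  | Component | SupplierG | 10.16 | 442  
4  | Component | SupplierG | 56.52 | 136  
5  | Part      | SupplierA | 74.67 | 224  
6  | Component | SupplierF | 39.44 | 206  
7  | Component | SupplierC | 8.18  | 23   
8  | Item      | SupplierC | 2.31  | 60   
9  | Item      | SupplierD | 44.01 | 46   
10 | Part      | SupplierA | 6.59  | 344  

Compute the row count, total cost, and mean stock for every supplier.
SELECT supplier,
       COUNT(*) as cnt,
       SUM(cost) as total_cost,
       AVG(stock) as avg_stock
FROM products
GROUP BY supplier

Result:
  SupplierA: 2 records, 81.26 total cost, 284.00 avg stock
  SupplierB: 1 records, 19.36 total cost, 285.00 avg stock
  SupplierC: 2 records, 10.49 total cost, 41.50 avg stock
  SupplierD: 2 records, 54.50 total cost, 195.50 avg stock
  SupplierF: 1 records, 39.44 total cost, 206.00 avg stock
  SupplierG: 2 records, 66.68 total cost, 289.00 avg stock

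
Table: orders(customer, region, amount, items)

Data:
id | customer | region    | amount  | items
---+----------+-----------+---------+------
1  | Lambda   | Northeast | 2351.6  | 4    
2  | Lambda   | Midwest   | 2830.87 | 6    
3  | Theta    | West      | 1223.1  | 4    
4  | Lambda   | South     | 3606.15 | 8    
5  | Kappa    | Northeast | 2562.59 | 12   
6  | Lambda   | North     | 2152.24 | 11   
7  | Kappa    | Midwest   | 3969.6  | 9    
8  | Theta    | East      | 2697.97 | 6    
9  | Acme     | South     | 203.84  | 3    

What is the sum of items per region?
SELECT region, SUM(items) as result
FROM orders
GROUP BY region

Result:
  East: 6
  Midwest: 15
  North: 11
  Northeast: 16
  South: 11
  West: 4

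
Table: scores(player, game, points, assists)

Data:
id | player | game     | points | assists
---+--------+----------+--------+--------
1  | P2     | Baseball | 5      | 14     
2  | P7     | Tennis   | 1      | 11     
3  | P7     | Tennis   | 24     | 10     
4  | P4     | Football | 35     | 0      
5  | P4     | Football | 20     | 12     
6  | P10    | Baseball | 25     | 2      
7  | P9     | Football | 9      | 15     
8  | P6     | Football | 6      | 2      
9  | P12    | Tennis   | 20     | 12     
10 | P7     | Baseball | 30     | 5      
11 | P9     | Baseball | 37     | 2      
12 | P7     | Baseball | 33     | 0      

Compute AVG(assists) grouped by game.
SELECT game, AVG(assists) as result
FROM scores
GROUP BY game

Result:
  Baseball: 4.60
  Football: 7.25
  Tennis: 11.00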